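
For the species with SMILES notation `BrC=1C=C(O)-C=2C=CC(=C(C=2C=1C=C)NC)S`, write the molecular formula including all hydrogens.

Heavy atoms from the SMILES: 1 Br, 13 C, 1 N, 1 O, 1 S.
Implicit hydrogens by atom environment:
  7 × C (aromatic): no H
  3 × C (aromatic): 1 H each → 3
  1 × Br: no H
  1 × C: 3 H
  1 × C: 2 H
  1 × C: 1 H
  1 × N: 1 H
  1 × O: 1 H
  1 × S: 1 H
  Total hydrogens = 12.
Molecular formula: C13H12BrNOS

C13H12BrNOS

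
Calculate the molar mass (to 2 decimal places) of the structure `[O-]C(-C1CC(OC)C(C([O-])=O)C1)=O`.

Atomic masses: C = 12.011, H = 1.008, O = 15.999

Molecular formula: [C8H10O5]2-.
M = 8×12.011 + 10×1.008 + 5×15.999 = 186.16 g/mol.

186.16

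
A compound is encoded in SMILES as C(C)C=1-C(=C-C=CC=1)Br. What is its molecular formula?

C8H9Br

Heavy atoms from the SMILES: 1 Br, 8 C.
Implicit hydrogens by atom environment:
  4 × C (aromatic): 1 H each → 4
  2 × C (aromatic): no H
  1 × Br: no H
  1 × C: 3 H
  1 × C: 2 H
  Total hydrogens = 9.
Molecular formula: C8H9Br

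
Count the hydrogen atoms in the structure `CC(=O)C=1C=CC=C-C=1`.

8

Hydrogens are implicit in SMILES; fill each atom to its normal valence:
  5 × C (aromatic): 1 H each → 5
  1 × C: 3 H
  1 × C (aromatic): no H
  1 × C: no H
  1 × O: no H
  Total hydrogens = 8.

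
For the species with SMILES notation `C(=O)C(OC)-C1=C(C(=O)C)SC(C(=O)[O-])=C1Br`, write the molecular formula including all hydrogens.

C10H8BrO5S-

Heavy atoms from the SMILES: 1 Br, 10 C, 5 O, 1 S.
Implicit hydrogens by atom environment:
  4 × C (aromatic): no H
  4 × O: no H
  2 × C: 3 H each → 6
  2 × C: 1 H each → 2
  2 × C: no H
  1 × Br: no H
  1 × O (charge -1): no H
  1 × S (aromatic): no H
  Total hydrogens = 8.
Net charge -1.
Molecular formula: C10H8BrO5S-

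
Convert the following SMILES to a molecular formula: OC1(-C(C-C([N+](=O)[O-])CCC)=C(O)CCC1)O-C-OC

C13H23NO6

Heavy atoms from the SMILES: 13 C, 1 N, 6 O.
Implicit hydrogens by atom environment:
  7 × C: 2 H each → 14
  3 × C: no H
  3 × O: no H
  2 × C: 3 H each → 6
  2 × O: 1 H each → 2
  1 × C: 1 H
  1 × N (charge +1): no H
  1 × O (charge -1): no H
  Total hydrogens = 23.
Molecular formula: C13H23NO6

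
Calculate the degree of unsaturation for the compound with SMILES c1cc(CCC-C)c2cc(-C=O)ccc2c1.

Molecular formula from the SMILES: C15H16O.
DoU = (2C + 2 + N − H − X)/2 = (2·15 + 2 + 0 − 16 − 0)/2 = 16/2 = 8.
(Structurally: 2 ring(s) + 6 π bond(s) = 8.)

8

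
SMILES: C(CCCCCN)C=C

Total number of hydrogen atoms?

17

Hydrogens are implicit in SMILES; fill each atom to its normal valence:
  7 × C: 2 H each → 14
  1 × C: 1 H
  1 × N: 2 H
  Total hydrogens = 17.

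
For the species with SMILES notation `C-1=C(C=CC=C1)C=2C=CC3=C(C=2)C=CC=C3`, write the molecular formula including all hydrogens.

Heavy atoms from the SMILES: 16 C.
Implicit hydrogens by atom environment:
  12 × C (aromatic): 1 H each → 12
  4 × C (aromatic): no H
  Total hydrogens = 12.
Molecular formula: C16H12

C16H12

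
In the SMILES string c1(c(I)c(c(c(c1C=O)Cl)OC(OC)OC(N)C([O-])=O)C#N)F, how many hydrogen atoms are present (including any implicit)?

Hydrogens are implicit in SMILES; fill each atom to its normal valence:
  6 × C (aromatic): no H
  5 × O: no H
  3 × C: 1 H each → 3
  2 × C: no H
  1 × C: 3 H
  1 × Cl: no H
  1 × F: no H
  1 × I: no H
  1 × N: 2 H
  1 × N: no H
  1 × O (charge -1): no H
  Total hydrogens = 8.

8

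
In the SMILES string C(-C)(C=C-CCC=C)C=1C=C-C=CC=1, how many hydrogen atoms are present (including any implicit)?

Hydrogens are implicit in SMILES; fill each atom to its normal valence:
  5 × C (aromatic): 1 H each → 5
  4 × C: 1 H each → 4
  3 × C: 2 H each → 6
  1 × C: 3 H
  1 × C (aromatic): no H
  Total hydrogens = 18.

18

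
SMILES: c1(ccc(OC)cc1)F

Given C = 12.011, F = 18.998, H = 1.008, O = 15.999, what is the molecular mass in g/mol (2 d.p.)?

Molecular formula: C7H7FO.
M = 7×12.011 + 1×18.998 + 7×1.008 + 1×15.999 = 126.13 g/mol.

126.13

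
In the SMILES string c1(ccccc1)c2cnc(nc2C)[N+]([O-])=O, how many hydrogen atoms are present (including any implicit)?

Hydrogens are implicit in SMILES; fill each atom to its normal valence:
  6 × C (aromatic): 1 H each → 6
  4 × C (aromatic): no H
  2 × N (aromatic): no H
  1 × C: 3 H
  1 × N (charge +1): no H
  1 × O: no H
  1 × O (charge -1): no H
  Total hydrogens = 9.

9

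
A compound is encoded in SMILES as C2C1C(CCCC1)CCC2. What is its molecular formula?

Heavy atoms from the SMILES: 10 C.
Implicit hydrogens by atom environment:
  8 × C: 2 H each → 16
  2 × C: 1 H each → 2
  Total hydrogens = 18.
Molecular formula: C10H18

C10H18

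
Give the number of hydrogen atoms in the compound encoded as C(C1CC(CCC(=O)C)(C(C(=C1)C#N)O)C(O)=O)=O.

15

Hydrogens are implicit in SMILES; fill each atom to its normal valence:
  5 × C: no H
  4 × C: 1 H each → 4
  3 × C: 2 H each → 6
  3 × O: no H
  2 × O: 1 H each → 2
  1 × C: 3 H
  1 × N: no H
  Total hydrogens = 15.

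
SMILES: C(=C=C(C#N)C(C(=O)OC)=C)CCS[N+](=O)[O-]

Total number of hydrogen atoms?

Hydrogens are implicit in SMILES; fill each atom to its normal valence:
  5 × C: no H
  3 × C: 2 H each → 6
  3 × O: no H
  1 × C: 3 H
  1 × C: 1 H
  1 × N: no H
  1 × N (charge +1): no H
  1 × O (charge -1): no H
  1 × S: no H
  Total hydrogens = 10.

10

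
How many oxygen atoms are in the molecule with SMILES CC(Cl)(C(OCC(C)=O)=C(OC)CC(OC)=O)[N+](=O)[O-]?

The symbol for oxygen appears 7 times in the SMILES.

7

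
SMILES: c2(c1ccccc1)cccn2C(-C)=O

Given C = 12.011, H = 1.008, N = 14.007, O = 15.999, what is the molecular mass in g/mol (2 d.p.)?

185.23

Molecular formula: C12H11NO.
M = 12×12.011 + 11×1.008 + 1×14.007 + 1×15.999 = 185.23 g/mol.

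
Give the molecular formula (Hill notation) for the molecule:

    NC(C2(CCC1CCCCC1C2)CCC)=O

C14H25NO

Heavy atoms from the SMILES: 14 C, 1 N, 1 O.
Implicit hydrogens by atom environment:
  9 × C: 2 H each → 18
  2 × C: 1 H each → 2
  2 × C: no H
  1 × C: 3 H
  1 × N: 2 H
  1 × O: no H
  Total hydrogens = 25.
Molecular formula: C14H25NO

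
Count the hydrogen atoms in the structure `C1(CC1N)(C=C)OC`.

11

Hydrogens are implicit in SMILES; fill each atom to its normal valence:
  2 × C: 2 H each → 4
  2 × C: 1 H each → 2
  1 × C: 3 H
  1 × C: no H
  1 × N: 2 H
  1 × O: no H
  Total hydrogens = 11.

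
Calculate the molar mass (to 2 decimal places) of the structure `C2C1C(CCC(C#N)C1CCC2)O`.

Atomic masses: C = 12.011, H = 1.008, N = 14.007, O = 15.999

179.26

Molecular formula: C11H17NO.
M = 11×12.011 + 17×1.008 + 1×14.007 + 1×15.999 = 179.26 g/mol.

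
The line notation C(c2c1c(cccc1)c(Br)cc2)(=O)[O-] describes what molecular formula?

C11H6BrO2-

Heavy atoms from the SMILES: 1 Br, 11 C, 2 O.
Implicit hydrogens by atom environment:
  6 × C (aromatic): 1 H each → 6
  4 × C (aromatic): no H
  1 × Br: no H
  1 × C: no H
  1 × O: no H
  1 × O (charge -1): no H
  Total hydrogens = 6.
Net charge -1.
Molecular formula: C11H6BrO2-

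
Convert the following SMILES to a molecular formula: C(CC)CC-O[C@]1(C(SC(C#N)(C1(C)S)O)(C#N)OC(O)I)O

C13H19IN2O5S2

Heavy atoms from the SMILES: 13 C, 1 I, 2 N, 5 O, 2 S.
Implicit hydrogens by atom environment:
  6 × C: no H
  4 × C: 2 H each → 8
  3 × O: 1 H each → 3
  2 × C: 3 H each → 6
  2 × N: no H
  2 × O: no H
  1 × C: 1 H
  1 × I: no H
  1 × S: 1 H
  1 × S: no H
  Total hydrogens = 19.
Molecular formula: C13H19IN2O5S2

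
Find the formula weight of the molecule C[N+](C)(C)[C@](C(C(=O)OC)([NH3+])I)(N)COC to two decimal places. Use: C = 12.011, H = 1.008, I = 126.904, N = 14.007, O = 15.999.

347.20

Molecular formula: [C9H22IN3O3]2+.
M = 9×12.011 + 22×1.008 + 1×126.904 + 3×14.007 + 3×15.999 = 347.20 g/mol.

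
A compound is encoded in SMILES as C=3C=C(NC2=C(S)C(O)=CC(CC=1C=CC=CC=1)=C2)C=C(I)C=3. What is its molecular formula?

C19H16INOS

Heavy atoms from the SMILES: 19 C, 1 I, 1 N, 1 O, 1 S.
Implicit hydrogens by atom environment:
  11 × C (aromatic): 1 H each → 11
  7 × C (aromatic): no H
  1 × C: 2 H
  1 × I: no H
  1 × N: 1 H
  1 × O: 1 H
  1 × S: 1 H
  Total hydrogens = 16.
Molecular formula: C19H16INOS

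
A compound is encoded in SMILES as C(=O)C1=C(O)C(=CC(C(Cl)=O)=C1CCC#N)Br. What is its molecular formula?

C11H7BrClNO3

Heavy atoms from the SMILES: 1 Br, 11 C, 1 Cl, 1 N, 3 O.
Implicit hydrogens by atom environment:
  5 × C (aromatic): no H
  2 × C: 2 H each → 4
  2 × C: no H
  2 × O: no H
  1 × Br: no H
  1 × C (aromatic): 1 H
  1 × C: 1 H
  1 × Cl: no H
  1 × N: no H
  1 × O: 1 H
  Total hydrogens = 7.
Molecular formula: C11H7BrClNO3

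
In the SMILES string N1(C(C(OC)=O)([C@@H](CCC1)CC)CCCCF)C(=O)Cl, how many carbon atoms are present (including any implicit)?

14

The symbol for carbon appears 14 times in the SMILES. (Cl is a single chlorine, not C + l.)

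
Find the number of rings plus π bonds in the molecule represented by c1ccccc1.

4

Molecular formula from the SMILES: C6H6.
DoU = (2C + 2 + N − H − X)/2 = (2·6 + 2 + 0 − 6 − 0)/2 = 8/2 = 4.
(Structurally: 1 ring(s) + 3 π bond(s) = 4.)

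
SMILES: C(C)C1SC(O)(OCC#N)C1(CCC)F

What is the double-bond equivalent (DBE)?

Molecular formula from the SMILES: C10H16FNO2S.
DoU = (2C + 2 + N − H − X)/2 = (2·10 + 2 + 1 − 16 − 1)/2 = 6/2 = 3.
(Structurally: 1 ring(s) + 2 π bond(s) = 3.)

3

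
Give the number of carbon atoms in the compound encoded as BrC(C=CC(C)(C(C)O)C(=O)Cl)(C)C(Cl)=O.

10

The symbol for carbon appears 10 times in the SMILES. (Cl is a single chlorine, not C + l.)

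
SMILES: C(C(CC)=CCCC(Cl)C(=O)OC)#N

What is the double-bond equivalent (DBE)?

Molecular formula from the SMILES: C10H14ClNO2.
DoU = (2C + 2 + N − H − X)/2 = (2·10 + 2 + 1 − 14 − 1)/2 = 8/2 = 4.
(Structurally: 0 ring(s) + 4 π bond(s) = 4.)

4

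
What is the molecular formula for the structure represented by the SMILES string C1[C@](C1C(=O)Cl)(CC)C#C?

C8H9ClO

Heavy atoms from the SMILES: 8 C, 1 Cl, 1 O.
Implicit hydrogens by atom environment:
  3 × C: no H
  2 × C: 2 H each → 4
  2 × C: 1 H each → 2
  1 × C: 3 H
  1 × Cl: no H
  1 × O: no H
  Total hydrogens = 9.
Molecular formula: C8H9ClO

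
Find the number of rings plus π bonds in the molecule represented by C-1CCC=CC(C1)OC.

Molecular formula from the SMILES: C8H14O.
DoU = (2C + 2 + N − H − X)/2 = (2·8 + 2 + 0 − 14 − 0)/2 = 4/2 = 2.
(Structurally: 1 ring(s) + 1 π bond(s) = 2.)

2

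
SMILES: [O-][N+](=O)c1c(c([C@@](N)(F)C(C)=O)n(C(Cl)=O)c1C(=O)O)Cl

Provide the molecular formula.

C9H6Cl2FN3O6

Heavy atoms from the SMILES: 9 C, 2 Cl, 1 F, 3 N, 6 O.
Implicit hydrogens by atom environment:
  4 × C (aromatic): no H
  4 × C: no H
  4 × O: no H
  2 × Cl: no H
  1 × C: 3 H
  1 × F: no H
  1 × N: 2 H
  1 × N (aromatic): no H
  1 × N (charge +1): no H
  1 × O: 1 H
  1 × O (charge -1): no H
  Total hydrogens = 6.
Molecular formula: C9H6Cl2FN3O6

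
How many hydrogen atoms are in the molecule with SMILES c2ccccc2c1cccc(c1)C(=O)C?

Hydrogens are implicit in SMILES; fill each atom to its normal valence:
  9 × C (aromatic): 1 H each → 9
  3 × C (aromatic): no H
  1 × C: 3 H
  1 × C: no H
  1 × O: no H
  Total hydrogens = 12.

12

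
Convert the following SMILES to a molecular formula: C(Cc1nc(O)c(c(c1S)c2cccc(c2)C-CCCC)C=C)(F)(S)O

C20H24FNO2S2

Heavy atoms from the SMILES: 20 C, 1 F, 1 N, 2 O, 2 S.
Implicit hydrogens by atom environment:
  7 × C (aromatic): no H
  6 × C: 2 H each → 12
  4 × C (aromatic): 1 H each → 4
  2 × O: 1 H each → 2
  2 × S: 1 H each → 2
  1 × C: 3 H
  1 × C: 1 H
  1 × C: no H
  1 × F: no H
  1 × N (aromatic): no H
  Total hydrogens = 24.
Molecular formula: C20H24FNO2S2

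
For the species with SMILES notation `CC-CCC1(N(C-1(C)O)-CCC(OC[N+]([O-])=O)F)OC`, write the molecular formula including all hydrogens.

C12H23FN2O5

Heavy atoms from the SMILES: 12 C, 1 F, 2 N, 5 O.
Implicit hydrogens by atom environment:
  6 × C: 2 H each → 12
  3 × C: 3 H each → 9
  3 × O: no H
  2 × C: no H
  1 × C: 1 H
  1 × F: no H
  1 × N: no H
  1 × N (charge +1): no H
  1 × O: 1 H
  1 × O (charge -1): no H
  Total hydrogens = 23.
Molecular formula: C12H23FN2O5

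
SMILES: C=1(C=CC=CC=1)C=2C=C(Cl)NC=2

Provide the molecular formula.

C10H8ClN

Heavy atoms from the SMILES: 10 C, 1 Cl, 1 N.
Implicit hydrogens by atom environment:
  7 × C (aromatic): 1 H each → 7
  3 × C (aromatic): no H
  1 × Cl: no H
  1 × N (aromatic): 1 H
  Total hydrogens = 8.
Molecular formula: C10H8ClN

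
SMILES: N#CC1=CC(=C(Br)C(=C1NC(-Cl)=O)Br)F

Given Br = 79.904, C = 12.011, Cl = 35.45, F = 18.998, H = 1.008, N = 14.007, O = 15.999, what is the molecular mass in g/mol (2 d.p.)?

Molecular formula: C8H2Br2ClFN2O.
M = 2×79.904 + 8×12.011 + 1×35.45 + 1×18.998 + 2×1.008 + 2×14.007 + 1×15.999 = 356.37 g/mol.

356.37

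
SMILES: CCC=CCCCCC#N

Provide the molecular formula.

Heavy atoms from the SMILES: 9 C, 1 N.
Implicit hydrogens by atom environment:
  5 × C: 2 H each → 10
  2 × C: 1 H each → 2
  1 × C: 3 H
  1 × C: no H
  1 × N: no H
  Total hydrogens = 15.
Molecular formula: C9H15N

C9H15N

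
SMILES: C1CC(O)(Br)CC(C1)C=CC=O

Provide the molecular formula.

C9H13BrO2

Heavy atoms from the SMILES: 1 Br, 9 C, 2 O.
Implicit hydrogens by atom environment:
  4 × C: 2 H each → 8
  4 × C: 1 H each → 4
  1 × Br: no H
  1 × C: no H
  1 × O: 1 H
  1 × O: no H
  Total hydrogens = 13.
Molecular formula: C9H13BrO2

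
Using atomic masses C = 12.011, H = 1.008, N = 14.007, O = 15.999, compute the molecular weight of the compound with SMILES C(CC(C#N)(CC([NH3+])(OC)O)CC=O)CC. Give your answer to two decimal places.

229.30

Molecular formula: C11H21N2O3+.
M = 11×12.011 + 21×1.008 + 2×14.007 + 3×15.999 = 229.30 g/mol.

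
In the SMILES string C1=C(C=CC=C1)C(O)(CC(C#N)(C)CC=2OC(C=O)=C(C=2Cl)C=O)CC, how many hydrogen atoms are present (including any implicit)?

Hydrogens are implicit in SMILES; fill each atom to its normal valence:
  5 × C (aromatic): 1 H each → 5
  5 × C (aromatic): no H
  3 × C: 2 H each → 6
  3 × C: no H
  2 × C: 3 H each → 6
  2 × C: 1 H each → 2
  2 × O: no H
  1 × Cl: no H
  1 × N: no H
  1 × O: 1 H
  1 × O (aromatic): no H
  Total hydrogens = 20.

20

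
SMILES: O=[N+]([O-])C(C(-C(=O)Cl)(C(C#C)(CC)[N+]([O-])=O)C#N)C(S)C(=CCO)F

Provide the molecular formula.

Heavy atoms from the SMILES: 13 C, 1 Cl, 1 F, 3 N, 6 O, 1 S.
Implicit hydrogens by atom environment:
  6 × C: no H
  4 × C: 1 H each → 4
  3 × O: no H
  2 × C: 2 H each → 4
  2 × N (charge +1): no H
  2 × O (charge -1): no H
  1 × C: 3 H
  1 × Cl: no H
  1 × F: no H
  1 × N: no H
  1 × O: 1 H
  1 × S: 1 H
  Total hydrogens = 13.
Molecular formula: C13H13ClFN3O6S

C13H13ClFN3O6S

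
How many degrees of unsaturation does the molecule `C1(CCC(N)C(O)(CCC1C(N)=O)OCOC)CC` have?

Molecular formula from the SMILES: C13H26N2O4.
DoU = (2C + 2 + N − H − X)/2 = (2·13 + 2 + 2 − 26 − 0)/2 = 4/2 = 2.
(Structurally: 1 ring(s) + 1 π bond(s) = 2.)

2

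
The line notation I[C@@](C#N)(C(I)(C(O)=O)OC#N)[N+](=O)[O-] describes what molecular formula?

Heavy atoms from the SMILES: 5 C, 2 I, 3 N, 5 O.
Implicit hydrogens by atom environment:
  5 × C: no H
  3 × O: no H
  2 × I: no H
  2 × N: no H
  1 × N (charge +1): no H
  1 × O: 1 H
  1 × O (charge -1): no H
  Total hydrogens = 1.
Molecular formula: C5HI2N3O5

C5HI2N3O5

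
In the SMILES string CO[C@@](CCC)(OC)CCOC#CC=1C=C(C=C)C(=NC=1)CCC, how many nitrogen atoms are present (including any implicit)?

1

The symbol for nitrogen appears 1 time in the SMILES.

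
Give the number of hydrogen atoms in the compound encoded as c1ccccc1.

6

Hydrogens are implicit in SMILES; fill each atom to its normal valence:
  6 × C (aromatic): 1 H each → 6
  Total hydrogens = 6.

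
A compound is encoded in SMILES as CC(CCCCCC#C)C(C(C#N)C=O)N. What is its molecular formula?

C13H20N2O

Heavy atoms from the SMILES: 13 C, 2 N, 1 O.
Implicit hydrogens by atom environment:
  5 × C: 2 H each → 10
  5 × C: 1 H each → 5
  2 × C: no H
  1 × C: 3 H
  1 × N: 2 H
  1 × N: no H
  1 × O: no H
  Total hydrogens = 20.
Molecular formula: C13H20N2O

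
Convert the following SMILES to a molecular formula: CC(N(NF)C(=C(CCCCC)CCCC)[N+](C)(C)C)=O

Heavy atoms from the SMILES: 16 C, 1 F, 3 N, 1 O.
Implicit hydrogens by atom environment:
  7 × C: 2 H each → 14
  6 × C: 3 H each → 18
  3 × C: no H
  1 × F: no H
  1 × N: 1 H
  1 × N: no H
  1 × N (charge +1): no H
  1 × O: no H
  Total hydrogens = 33.
Net charge +1.
Molecular formula: C16H33FN3O+

C16H33FN3O+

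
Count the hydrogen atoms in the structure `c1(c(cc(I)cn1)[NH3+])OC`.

Hydrogens are implicit in SMILES; fill each atom to its normal valence:
  3 × C (aromatic): no H
  2 × C (aromatic): 1 H each → 2
  1 × C: 3 H
  1 × I: no H
  1 × N (charge +1): 3 H
  1 × N (aromatic): no H
  1 × O: no H
  Total hydrogens = 8.

8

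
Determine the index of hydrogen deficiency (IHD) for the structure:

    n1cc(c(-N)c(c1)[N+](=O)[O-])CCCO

5

Molecular formula from the SMILES: C8H11N3O3.
DoU = (2C + 2 + N − H − X)/2 = (2·8 + 2 + 3 − 11 − 0)/2 = 10/2 = 5.
(Structurally: 1 ring(s) + 4 π bond(s) = 5.)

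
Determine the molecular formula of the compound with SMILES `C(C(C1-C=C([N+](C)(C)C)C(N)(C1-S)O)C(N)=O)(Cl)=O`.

Heavy atoms from the SMILES: 11 C, 1 Cl, 3 N, 3 O, 1 S.
Implicit hydrogens by atom environment:
  4 × C: 1 H each → 4
  4 × C: no H
  3 × C: 3 H each → 9
  2 × N: 2 H each → 4
  2 × O: no H
  1 × Cl: no H
  1 × N (charge +1): no H
  1 × O: 1 H
  1 × S: 1 H
  Total hydrogens = 19.
Net charge +1.
Molecular formula: C11H19ClN3O3S+

C11H19ClN3O3S+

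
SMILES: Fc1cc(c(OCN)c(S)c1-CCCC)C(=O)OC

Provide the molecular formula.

Heavy atoms from the SMILES: 13 C, 1 F, 1 N, 3 O, 1 S.
Implicit hydrogens by atom environment:
  5 × C (aromatic): no H
  4 × C: 2 H each → 8
  3 × O: no H
  2 × C: 3 H each → 6
  1 × C (aromatic): 1 H
  1 × C: no H
  1 × F: no H
  1 × N: 2 H
  1 × S: 1 H
  Total hydrogens = 18.
Molecular formula: C13H18FNO3S

C13H18FNO3S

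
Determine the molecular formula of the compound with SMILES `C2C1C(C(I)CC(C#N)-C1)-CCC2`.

C11H16IN

Heavy atoms from the SMILES: 11 C, 1 I, 1 N.
Implicit hydrogens by atom environment:
  6 × C: 2 H each → 12
  4 × C: 1 H each → 4
  1 × C: no H
  1 × I: no H
  1 × N: no H
  Total hydrogens = 16.
Molecular formula: C11H16IN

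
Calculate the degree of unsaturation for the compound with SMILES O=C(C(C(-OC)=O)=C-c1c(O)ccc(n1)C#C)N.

9

Molecular formula from the SMILES: C12H10N2O4.
DoU = (2C + 2 + N − H − X)/2 = (2·12 + 2 + 2 − 10 − 0)/2 = 18/2 = 9.
(Structurally: 1 ring(s) + 8 π bond(s) = 9.)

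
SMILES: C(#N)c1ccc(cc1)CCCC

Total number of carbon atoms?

11

The symbol for carbon appears 11 times in the SMILES. Lowercase c denotes aromatic carbon and counts toward C.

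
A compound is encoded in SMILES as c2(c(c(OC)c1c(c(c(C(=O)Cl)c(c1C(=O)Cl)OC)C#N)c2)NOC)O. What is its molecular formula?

Heavy atoms from the SMILES: 16 C, 2 Cl, 2 N, 6 O.
Implicit hydrogens by atom environment:
  9 × C (aromatic): no H
  5 × O: no H
  3 × C: 3 H each → 9
  3 × C: no H
  2 × Cl: no H
  1 × C (aromatic): 1 H
  1 × N: 1 H
  1 × N: no H
  1 × O: 1 H
  Total hydrogens = 12.
Molecular formula: C16H12Cl2N2O6

C16H12Cl2N2O6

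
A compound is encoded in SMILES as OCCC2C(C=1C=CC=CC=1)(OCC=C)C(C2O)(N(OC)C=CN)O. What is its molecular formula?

C18H26N2O5

Heavy atoms from the SMILES: 18 C, 2 N, 5 O.
Implicit hydrogens by atom environment:
  5 × C: 1 H each → 5
  5 × C (aromatic): 1 H each → 5
  4 × C: 2 H each → 8
  3 × O: 1 H each → 3
  2 × C: no H
  2 × O: no H
  1 × C: 3 H
  1 × C (aromatic): no H
  1 × N: 2 H
  1 × N: no H
  Total hydrogens = 26.
Molecular formula: C18H26N2O5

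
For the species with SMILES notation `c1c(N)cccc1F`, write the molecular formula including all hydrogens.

Heavy atoms from the SMILES: 6 C, 1 F, 1 N.
Implicit hydrogens by atom environment:
  4 × C (aromatic): 1 H each → 4
  2 × C (aromatic): no H
  1 × F: no H
  1 × N: 2 H
  Total hydrogens = 6.
Molecular formula: C6H6FN

C6H6FN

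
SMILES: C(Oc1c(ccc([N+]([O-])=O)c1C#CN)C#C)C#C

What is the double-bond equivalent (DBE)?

Molecular formula from the SMILES: C13H8N2O3.
DoU = (2C + 2 + N − H − X)/2 = (2·13 + 2 + 2 − 8 − 0)/2 = 22/2 = 11.
(Structurally: 1 ring(s) + 10 π bond(s) = 11.)

11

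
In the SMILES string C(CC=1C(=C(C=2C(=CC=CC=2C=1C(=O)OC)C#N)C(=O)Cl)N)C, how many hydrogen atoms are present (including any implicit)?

15

Hydrogens are implicit in SMILES; fill each atom to its normal valence:
  7 × C (aromatic): no H
  3 × C (aromatic): 1 H each → 3
  3 × C: no H
  3 × O: no H
  2 × C: 3 H each → 6
  2 × C: 2 H each → 4
  1 × Cl: no H
  1 × N: 2 H
  1 × N: no H
  Total hydrogens = 15.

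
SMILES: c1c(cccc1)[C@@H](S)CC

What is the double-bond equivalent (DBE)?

4

Molecular formula from the SMILES: C9H12S.
DoU = (2C + 2 + N − H − X)/2 = (2·9 + 2 + 0 − 12 − 0)/2 = 8/2 = 4.
(Structurally: 1 ring(s) + 3 π bond(s) = 4.)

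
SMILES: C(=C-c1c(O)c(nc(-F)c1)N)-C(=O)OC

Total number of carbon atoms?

9

The symbol for carbon appears 9 times in the SMILES. Lowercase c denotes aromatic carbon and counts toward C.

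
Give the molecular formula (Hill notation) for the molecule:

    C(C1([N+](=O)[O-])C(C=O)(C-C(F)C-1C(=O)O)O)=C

C9H10FNO6

Heavy atoms from the SMILES: 9 C, 1 F, 1 N, 6 O.
Implicit hydrogens by atom environment:
  4 × C: 1 H each → 4
  3 × C: no H
  3 × O: no H
  2 × C: 2 H each → 4
  2 × O: 1 H each → 2
  1 × F: no H
  1 × N (charge +1): no H
  1 × O (charge -1): no H
  Total hydrogens = 10.
Molecular formula: C9H10FNO6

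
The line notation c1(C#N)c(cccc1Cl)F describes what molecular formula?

Heavy atoms from the SMILES: 7 C, 1 Cl, 1 F, 1 N.
Implicit hydrogens by atom environment:
  3 × C (aromatic): 1 H each → 3
  3 × C (aromatic): no H
  1 × C: no H
  1 × Cl: no H
  1 × F: no H
  1 × N: no H
  Total hydrogens = 3.
Molecular formula: C7H3ClFN

C7H3ClFN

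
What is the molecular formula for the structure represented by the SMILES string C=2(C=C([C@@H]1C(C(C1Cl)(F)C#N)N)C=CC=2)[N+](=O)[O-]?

Heavy atoms from the SMILES: 11 C, 1 Cl, 1 F, 3 N, 2 O.
Implicit hydrogens by atom environment:
  4 × C (aromatic): 1 H each → 4
  3 × C: 1 H each → 3
  2 × C: no H
  2 × C (aromatic): no H
  1 × Cl: no H
  1 × F: no H
  1 × N: 2 H
  1 × N (charge +1): no H
  1 × N: no H
  1 × O: no H
  1 × O (charge -1): no H
  Total hydrogens = 9.
Molecular formula: C11H9ClFN3O2

C11H9ClFN3O2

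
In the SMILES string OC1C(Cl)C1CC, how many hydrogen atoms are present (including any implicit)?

9

Hydrogens are implicit in SMILES; fill each atom to its normal valence:
  3 × C: 1 H each → 3
  1 × C: 3 H
  1 × C: 2 H
  1 × Cl: no H
  1 × O: 1 H
  Total hydrogens = 9.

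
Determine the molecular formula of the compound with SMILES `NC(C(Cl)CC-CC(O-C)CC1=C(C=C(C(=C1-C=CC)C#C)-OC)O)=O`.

Heavy atoms from the SMILES: 20 C, 1 Cl, 1 N, 4 O.
Implicit hydrogens by atom environment:
  5 × C: 1 H each → 5
  5 × C (aromatic): no H
  4 × C: 2 H each → 8
  3 × C: 3 H each → 9
  3 × O: no H
  2 × C: no H
  1 × C (aromatic): 1 H
  1 × Cl: no H
  1 × N: 2 H
  1 × O: 1 H
  Total hydrogens = 26.
Molecular formula: C20H26ClNO4

C20H26ClNO4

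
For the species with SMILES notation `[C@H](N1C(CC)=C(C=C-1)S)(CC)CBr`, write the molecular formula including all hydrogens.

Heavy atoms from the SMILES: 1 Br, 10 C, 1 N, 1 S.
Implicit hydrogens by atom environment:
  3 × C: 2 H each → 6
  2 × C: 3 H each → 6
  2 × C (aromatic): 1 H each → 2
  2 × C (aromatic): no H
  1 × Br: no H
  1 × C: 1 H
  1 × N (aromatic): no H
  1 × S: 1 H
  Total hydrogens = 16.
Molecular formula: C10H16BrNS

C10H16BrNS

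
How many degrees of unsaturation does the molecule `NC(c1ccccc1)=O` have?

5

Molecular formula from the SMILES: C7H7NO.
DoU = (2C + 2 + N − H − X)/2 = (2·7 + 2 + 1 − 7 − 0)/2 = 10/2 = 5.
(Structurally: 1 ring(s) + 4 π bond(s) = 5.)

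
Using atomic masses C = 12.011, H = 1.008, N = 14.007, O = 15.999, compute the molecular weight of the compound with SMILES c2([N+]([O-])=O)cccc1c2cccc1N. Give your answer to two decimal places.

Molecular formula: C10H8N2O2.
M = 10×12.011 + 8×1.008 + 2×14.007 + 2×15.999 = 188.19 g/mol.

188.19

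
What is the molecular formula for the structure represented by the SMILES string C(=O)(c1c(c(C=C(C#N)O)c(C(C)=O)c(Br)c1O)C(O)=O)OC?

C14H10BrNO7

Heavy atoms from the SMILES: 1 Br, 14 C, 1 N, 7 O.
Implicit hydrogens by atom environment:
  6 × C (aromatic): no H
  5 × C: no H
  4 × O: no H
  3 × O: 1 H each → 3
  2 × C: 3 H each → 6
  1 × Br: no H
  1 × C: 1 H
  1 × N: no H
  Total hydrogens = 10.
Molecular formula: C14H10BrNO7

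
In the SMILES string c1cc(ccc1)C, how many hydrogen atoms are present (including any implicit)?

Hydrogens are implicit in SMILES; fill each atom to its normal valence:
  5 × C (aromatic): 1 H each → 5
  1 × C: 3 H
  1 × C (aromatic): no H
  Total hydrogens = 8.

8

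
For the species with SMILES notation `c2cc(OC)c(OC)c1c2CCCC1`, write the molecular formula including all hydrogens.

C12H16O2

Heavy atoms from the SMILES: 12 C, 2 O.
Implicit hydrogens by atom environment:
  4 × C: 2 H each → 8
  4 × C (aromatic): no H
  2 × C: 3 H each → 6
  2 × C (aromatic): 1 H each → 2
  2 × O: no H
  Total hydrogens = 16.
Molecular formula: C12H16O2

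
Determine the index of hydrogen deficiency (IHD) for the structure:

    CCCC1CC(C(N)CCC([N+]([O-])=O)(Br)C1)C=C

3

Molecular formula from the SMILES: C13H23BrN2O2.
DoU = (2C + 2 + N − H − X)/2 = (2·13 + 2 + 2 − 23 − 1)/2 = 6/2 = 3.
(Structurally: 1 ring(s) + 2 π bond(s) = 3.)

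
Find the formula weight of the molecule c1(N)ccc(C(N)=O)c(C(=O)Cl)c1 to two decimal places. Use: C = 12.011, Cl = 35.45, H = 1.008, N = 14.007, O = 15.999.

Molecular formula: C8H7ClN2O2.
M = 8×12.011 + 1×35.45 + 7×1.008 + 2×14.007 + 2×15.999 = 198.61 g/mol.

198.61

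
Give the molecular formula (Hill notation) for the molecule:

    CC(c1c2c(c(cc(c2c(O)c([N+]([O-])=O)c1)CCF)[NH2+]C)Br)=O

C15H15BrFN2O4+

Heavy atoms from the SMILES: 1 Br, 15 C, 1 F, 2 N, 4 O.
Implicit hydrogens by atom environment:
  8 × C (aromatic): no H
  2 × C: 3 H each → 6
  2 × C: 2 H each → 4
  2 × C (aromatic): 1 H each → 2
  2 × O: no H
  1 × Br: no H
  1 × C: no H
  1 × F: no H
  1 × N (charge +1): 2 H
  1 × N (charge +1): no H
  1 × O: 1 H
  1 × O (charge -1): no H
  Total hydrogens = 15.
Net charge +1.
Molecular formula: C15H15BrFN2O4+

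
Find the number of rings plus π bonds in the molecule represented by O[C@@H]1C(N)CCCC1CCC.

Molecular formula from the SMILES: C9H19NO.
DoU = (2C + 2 + N − H − X)/2 = (2·9 + 2 + 1 − 19 − 0)/2 = 2/2 = 1.
(Structurally: 1 ring(s) + 0 π bond(s) = 1.)

1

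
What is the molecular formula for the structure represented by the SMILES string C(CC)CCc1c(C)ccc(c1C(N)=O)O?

C13H19NO2

Heavy atoms from the SMILES: 13 C, 1 N, 2 O.
Implicit hydrogens by atom environment:
  4 × C: 2 H each → 8
  4 × C (aromatic): no H
  2 × C: 3 H each → 6
  2 × C (aromatic): 1 H each → 2
  1 × C: no H
  1 × N: 2 H
  1 × O: 1 H
  1 × O: no H
  Total hydrogens = 19.
Molecular formula: C13H19NO2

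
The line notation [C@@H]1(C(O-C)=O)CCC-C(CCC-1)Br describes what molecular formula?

Heavy atoms from the SMILES: 1 Br, 10 C, 2 O.
Implicit hydrogens by atom environment:
  6 × C: 2 H each → 12
  2 × C: 1 H each → 2
  2 × O: no H
  1 × Br: no H
  1 × C: 3 H
  1 × C: no H
  Total hydrogens = 17.
Molecular formula: C10H17BrO2

C10H17BrO2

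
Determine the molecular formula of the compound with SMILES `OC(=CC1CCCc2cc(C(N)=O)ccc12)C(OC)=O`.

C15H17NO4

Heavy atoms from the SMILES: 15 C, 1 N, 4 O.
Implicit hydrogens by atom environment:
  3 × C: 2 H each → 6
  3 × C (aromatic): 1 H each → 3
  3 × C (aromatic): no H
  3 × C: no H
  3 × O: no H
  2 × C: 1 H each → 2
  1 × C: 3 H
  1 × N: 2 H
  1 × O: 1 H
  Total hydrogens = 17.
Molecular formula: C15H17NO4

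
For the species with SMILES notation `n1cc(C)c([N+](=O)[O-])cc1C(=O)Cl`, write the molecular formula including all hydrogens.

Heavy atoms from the SMILES: 7 C, 1 Cl, 2 N, 3 O.
Implicit hydrogens by atom environment:
  3 × C (aromatic): no H
  2 × C (aromatic): 1 H each → 2
  2 × O: no H
  1 × C: 3 H
  1 × C: no H
  1 × Cl: no H
  1 × N (aromatic): no H
  1 × N (charge +1): no H
  1 × O (charge -1): no H
  Total hydrogens = 5.
Molecular formula: C7H5ClN2O3

C7H5ClN2O3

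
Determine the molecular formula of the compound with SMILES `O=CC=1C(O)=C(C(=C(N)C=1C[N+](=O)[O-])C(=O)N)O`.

C9H9N3O6

Heavy atoms from the SMILES: 9 C, 3 N, 6 O.
Implicit hydrogens by atom environment:
  6 × C (aromatic): no H
  3 × O: no H
  2 × N: 2 H each → 4
  2 × O: 1 H each → 2
  1 × C: 2 H
  1 × C: 1 H
  1 × C: no H
  1 × N (charge +1): no H
  1 × O (charge -1): no H
  Total hydrogens = 9.
Molecular formula: C9H9N3O6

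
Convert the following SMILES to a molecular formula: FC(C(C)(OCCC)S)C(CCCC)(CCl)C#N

C13H23ClFNOS

Heavy atoms from the SMILES: 13 C, 1 Cl, 1 F, 1 N, 1 O, 1 S.
Implicit hydrogens by atom environment:
  6 × C: 2 H each → 12
  3 × C: 3 H each → 9
  3 × C: no H
  1 × C: 1 H
  1 × Cl: no H
  1 × F: no H
  1 × N: no H
  1 × O: no H
  1 × S: 1 H
  Total hydrogens = 23.
Molecular formula: C13H23ClFNOS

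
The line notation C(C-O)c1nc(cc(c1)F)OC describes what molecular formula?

Heavy atoms from the SMILES: 8 C, 1 F, 1 N, 2 O.
Implicit hydrogens by atom environment:
  3 × C (aromatic): no H
  2 × C: 2 H each → 4
  2 × C (aromatic): 1 H each → 2
  1 × C: 3 H
  1 × F: no H
  1 × N (aromatic): no H
  1 × O: 1 H
  1 × O: no H
  Total hydrogens = 10.
Molecular formula: C8H10FNO2

C8H10FNO2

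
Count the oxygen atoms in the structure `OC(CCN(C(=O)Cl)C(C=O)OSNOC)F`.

The symbol for oxygen appears 5 times in the SMILES.

5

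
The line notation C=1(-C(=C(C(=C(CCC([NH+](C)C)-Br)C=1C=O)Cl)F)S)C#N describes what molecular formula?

C13H14BrClFN2OS+

Heavy atoms from the SMILES: 1 Br, 13 C, 1 Cl, 1 F, 2 N, 1 O, 1 S.
Implicit hydrogens by atom environment:
  6 × C (aromatic): no H
  2 × C: 3 H each → 6
  2 × C: 2 H each → 4
  2 × C: 1 H each → 2
  1 × Br: no H
  1 × C: no H
  1 × Cl: no H
  1 × F: no H
  1 × N (charge +1): 1 H
  1 × N: no H
  1 × O: no H
  1 × S: 1 H
  Total hydrogens = 14.
Net charge +1.
Molecular formula: C13H14BrClFN2OS+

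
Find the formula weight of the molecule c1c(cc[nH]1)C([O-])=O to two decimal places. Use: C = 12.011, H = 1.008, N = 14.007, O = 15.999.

110.09

Molecular formula: C5H4NO2-.
M = 5×12.011 + 4×1.008 + 1×14.007 + 2×15.999 = 110.09 g/mol.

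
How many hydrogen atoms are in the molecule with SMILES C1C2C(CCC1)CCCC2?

Hydrogens are implicit in SMILES; fill each atom to its normal valence:
  8 × C: 2 H each → 16
  2 × C: 1 H each → 2
  Total hydrogens = 18.

18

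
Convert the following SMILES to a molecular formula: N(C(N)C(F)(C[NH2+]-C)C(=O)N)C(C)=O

C7H16FN4O2+

Heavy atoms from the SMILES: 7 C, 1 F, 4 N, 2 O.
Implicit hydrogens by atom environment:
  3 × C: no H
  2 × C: 3 H each → 6
  2 × N: 2 H each → 4
  2 × O: no H
  1 × C: 2 H
  1 × C: 1 H
  1 × F: no H
  1 × N (charge +1): 2 H
  1 × N: 1 H
  Total hydrogens = 16.
Net charge +1.
Molecular formula: C7H16FN4O2+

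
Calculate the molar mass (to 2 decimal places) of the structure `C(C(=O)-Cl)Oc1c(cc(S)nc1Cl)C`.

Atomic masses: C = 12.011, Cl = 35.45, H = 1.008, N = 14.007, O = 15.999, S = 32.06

252.11

Molecular formula: C8H7Cl2NO2S.
M = 8×12.011 + 2×35.45 + 7×1.008 + 1×14.007 + 2×15.999 + 1×32.06 = 252.11 g/mol.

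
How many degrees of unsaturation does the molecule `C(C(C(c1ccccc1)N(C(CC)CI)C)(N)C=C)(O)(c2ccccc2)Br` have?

Molecular formula from the SMILES: C22H28BrIN2O.
DoU = (2C + 2 + N − H − X)/2 = (2·22 + 2 + 2 − 28 − 2)/2 = 18/2 = 9.
(Structurally: 2 ring(s) + 7 π bond(s) = 9.)

9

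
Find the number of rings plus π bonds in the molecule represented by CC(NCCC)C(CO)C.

0

Molecular formula from the SMILES: C8H19NO.
DoU = (2C + 2 + N − H − X)/2 = (2·8 + 2 + 1 − 19 − 0)/2 = 0/2 = 0.
(Structurally: 0 ring(s) + 0 π bond(s) = 0.)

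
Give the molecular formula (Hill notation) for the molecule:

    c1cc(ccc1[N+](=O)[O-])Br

C6H4BrNO2

Heavy atoms from the SMILES: 1 Br, 6 C, 1 N, 2 O.
Implicit hydrogens by atom environment:
  4 × C (aromatic): 1 H each → 4
  2 × C (aromatic): no H
  1 × Br: no H
  1 × N (charge +1): no H
  1 × O: no H
  1 × O (charge -1): no H
  Total hydrogens = 4.
Molecular formula: C6H4BrNO2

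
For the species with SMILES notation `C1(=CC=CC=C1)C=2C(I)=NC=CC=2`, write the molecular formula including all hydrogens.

C11H8IN

Heavy atoms from the SMILES: 11 C, 1 I, 1 N.
Implicit hydrogens by atom environment:
  8 × C (aromatic): 1 H each → 8
  3 × C (aromatic): no H
  1 × I: no H
  1 × N (aromatic): no H
  Total hydrogens = 8.
Molecular formula: C11H8IN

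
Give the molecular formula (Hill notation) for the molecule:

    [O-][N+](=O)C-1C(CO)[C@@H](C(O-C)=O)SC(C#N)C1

C9H12N2O5S

Heavy atoms from the SMILES: 9 C, 2 N, 5 O, 1 S.
Implicit hydrogens by atom environment:
  4 × C: 1 H each → 4
  3 × O: no H
  2 × C: 2 H each → 4
  2 × C: no H
  1 × C: 3 H
  1 × N: no H
  1 × N (charge +1): no H
  1 × O: 1 H
  1 × O (charge -1): no H
  1 × S: no H
  Total hydrogens = 12.
Molecular formula: C9H12N2O5S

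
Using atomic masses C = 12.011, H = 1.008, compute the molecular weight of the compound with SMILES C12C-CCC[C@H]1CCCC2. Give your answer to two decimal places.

Molecular formula: C10H18.
M = 10×12.011 + 18×1.008 = 138.25 g/mol.

138.25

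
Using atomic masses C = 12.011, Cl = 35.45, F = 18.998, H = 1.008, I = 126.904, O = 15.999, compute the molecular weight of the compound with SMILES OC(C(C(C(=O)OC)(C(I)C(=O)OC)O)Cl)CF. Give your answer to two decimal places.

398.55

Molecular formula: C9H13ClFIO6.
M = 9×12.011 + 1×35.45 + 1×18.998 + 13×1.008 + 1×126.904 + 6×15.999 = 398.55 g/mol.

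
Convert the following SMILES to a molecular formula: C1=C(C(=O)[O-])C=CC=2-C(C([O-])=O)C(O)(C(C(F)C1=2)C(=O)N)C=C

Heavy atoms from the SMILES: 15 C, 1 F, 1 N, 6 O.
Implicit hydrogens by atom environment:
  4 × C: 1 H each → 4
  4 × C: no H
  3 × C (aromatic): 1 H each → 3
  3 × C (aromatic): no H
  3 × O: no H
  2 × O (charge -1): no H
  1 × C: 2 H
  1 × F: no H
  1 × N: 2 H
  1 × O: 1 H
  Total hydrogens = 12.
Net charge -2.
Molecular formula: [C15H12FNO6]2-

[C15H12FNO6]2-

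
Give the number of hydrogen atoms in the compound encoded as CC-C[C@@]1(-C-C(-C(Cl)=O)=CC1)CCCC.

Hydrogens are implicit in SMILES; fill each atom to its normal valence:
  7 × C: 2 H each → 14
  3 × C: no H
  2 × C: 3 H each → 6
  1 × C: 1 H
  1 × Cl: no H
  1 × O: no H
  Total hydrogens = 21.

21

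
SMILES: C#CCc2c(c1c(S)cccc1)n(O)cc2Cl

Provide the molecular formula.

Heavy atoms from the SMILES: 13 C, 1 Cl, 1 N, 1 O, 1 S.
Implicit hydrogens by atom environment:
  5 × C (aromatic): 1 H each → 5
  5 × C (aromatic): no H
  1 × C: 2 H
  1 × C: 1 H
  1 × C: no H
  1 × Cl: no H
  1 × N (aromatic): no H
  1 × O: 1 H
  1 × S: 1 H
  Total hydrogens = 10.
Molecular formula: C13H10ClNOS

C13H10ClNOS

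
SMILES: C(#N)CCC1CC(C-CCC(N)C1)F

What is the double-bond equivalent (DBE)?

Molecular formula from the SMILES: C11H19FN2.
DoU = (2C + 2 + N − H − X)/2 = (2·11 + 2 + 2 − 19 − 1)/2 = 6/2 = 3.
(Structurally: 1 ring(s) + 2 π bond(s) = 3.)

3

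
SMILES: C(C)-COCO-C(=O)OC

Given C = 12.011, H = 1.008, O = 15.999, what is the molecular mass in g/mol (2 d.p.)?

Molecular formula: C6H12O4.
M = 6×12.011 + 12×1.008 + 4×15.999 = 148.16 g/mol.

148.16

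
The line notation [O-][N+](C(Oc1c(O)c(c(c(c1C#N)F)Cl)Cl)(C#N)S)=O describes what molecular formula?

Heavy atoms from the SMILES: 9 C, 2 Cl, 1 F, 3 N, 4 O, 1 S.
Implicit hydrogens by atom environment:
  6 × C (aromatic): no H
  3 × C: no H
  2 × Cl: no H
  2 × N: no H
  2 × O: no H
  1 × F: no H
  1 × N (charge +1): no H
  1 × O: 1 H
  1 × O (charge -1): no H
  1 × S: 1 H
  Total hydrogens = 2.
Molecular formula: C9H2Cl2FN3O4S

C9H2Cl2FN3O4S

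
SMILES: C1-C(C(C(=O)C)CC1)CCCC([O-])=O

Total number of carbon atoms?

11

The symbol for carbon appears 11 times in the SMILES.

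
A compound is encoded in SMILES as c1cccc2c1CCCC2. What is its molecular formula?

C10H12

Heavy atoms from the SMILES: 10 C.
Implicit hydrogens by atom environment:
  4 × C: 2 H each → 8
  4 × C (aromatic): 1 H each → 4
  2 × C (aromatic): no H
  Total hydrogens = 12.
Molecular formula: C10H12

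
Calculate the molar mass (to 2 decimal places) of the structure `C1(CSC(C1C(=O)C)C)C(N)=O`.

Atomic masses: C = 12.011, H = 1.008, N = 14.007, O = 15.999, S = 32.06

Molecular formula: C8H13NO2S.
M = 8×12.011 + 13×1.008 + 1×14.007 + 2×15.999 + 1×32.06 = 187.26 g/mol.

187.26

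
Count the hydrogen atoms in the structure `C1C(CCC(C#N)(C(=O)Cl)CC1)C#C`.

Hydrogens are implicit in SMILES; fill each atom to its normal valence:
  5 × C: 2 H each → 10
  4 × C: no H
  2 × C: 1 H each → 2
  1 × Cl: no H
  1 × N: no H
  1 × O: no H
  Total hydrogens = 12.

12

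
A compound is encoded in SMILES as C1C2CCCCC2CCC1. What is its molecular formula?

C10H18

Heavy atoms from the SMILES: 10 C.
Implicit hydrogens by atom environment:
  8 × C: 2 H each → 16
  2 × C: 1 H each → 2
  Total hydrogens = 18.
Molecular formula: C10H18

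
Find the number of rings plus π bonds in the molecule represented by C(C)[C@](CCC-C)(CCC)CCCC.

Molecular formula from the SMILES: C14H30.
DoU = (2C + 2 + N − H − X)/2 = (2·14 + 2 + 0 − 30 − 0)/2 = 0/2 = 0.
(Structurally: 0 ring(s) + 0 π bond(s) = 0.)

0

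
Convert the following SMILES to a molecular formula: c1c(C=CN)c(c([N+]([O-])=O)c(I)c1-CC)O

Heavy atoms from the SMILES: 10 C, 1 I, 2 N, 3 O.
Implicit hydrogens by atom environment:
  5 × C (aromatic): no H
  2 × C: 1 H each → 2
  1 × C: 3 H
  1 × C: 2 H
  1 × C (aromatic): 1 H
  1 × I: no H
  1 × N: 2 H
  1 × N (charge +1): no H
  1 × O: 1 H
  1 × O: no H
  1 × O (charge -1): no H
  Total hydrogens = 11.
Molecular formula: C10H11IN2O3

C10H11IN2O3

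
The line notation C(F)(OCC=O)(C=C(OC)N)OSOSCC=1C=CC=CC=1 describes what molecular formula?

C13H16FNO5S2

Heavy atoms from the SMILES: 13 C, 1 F, 1 N, 5 O, 2 S.
Implicit hydrogens by atom environment:
  5 × C (aromatic): 1 H each → 5
  5 × O: no H
  2 × C: 2 H each → 4
  2 × C: 1 H each → 2
  2 × C: no H
  2 × S: no H
  1 × C: 3 H
  1 × C (aromatic): no H
  1 × F: no H
  1 × N: 2 H
  Total hydrogens = 16.
Molecular formula: C13H16FNO5S2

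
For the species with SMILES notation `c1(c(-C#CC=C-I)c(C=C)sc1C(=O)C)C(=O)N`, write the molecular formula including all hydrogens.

Heavy atoms from the SMILES: 13 C, 1 I, 1 N, 2 O, 1 S.
Implicit hydrogens by atom environment:
  4 × C (aromatic): no H
  4 × C: no H
  3 × C: 1 H each → 3
  2 × O: no H
  1 × C: 3 H
  1 × C: 2 H
  1 × I: no H
  1 × N: 2 H
  1 × S (aromatic): no H
  Total hydrogens = 10.
Molecular formula: C13H10INO2S

C13H10INO2S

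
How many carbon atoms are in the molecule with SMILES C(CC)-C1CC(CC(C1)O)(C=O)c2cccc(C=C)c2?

The symbol for carbon appears 18 times in the SMILES. Lowercase c denotes aromatic carbon and counts toward C.

18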